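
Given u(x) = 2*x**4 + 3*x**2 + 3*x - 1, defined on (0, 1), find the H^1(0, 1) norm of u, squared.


||u||_{H^1}^2 = 55441/630

The H^1 norm (squared) on an interval (0, L) is
  ||u||_{H^1}^2 = ∫_0^L u(x)^2 dx + ∫_0^L u'(x)^2 dx.
Compute u'(x) = 8*x**3 + 6*x + 3.
Then u(x)^2 = 4*x**8 + 12*x**6 + 12*x**5 + 5*x**4 + 18*x**3 + 3*x**2 - 6*x + 1 and u'(x)^2 = 64*x**6 + 96*x**4 + 48*x**3 + 36*x**2 + 36*x + 9.
Integrate each monomial from 0 to 1 using ∫_0^1 c·x^n dx = c·1^(n+1)/(n+1):
  ∫_0^1 u(x)^2 dx = ∫_0^1 (4*x^8 + 12*x^6 + 12*x^5 + 5*x^4 + 18*x^3 + 3*x^2 - 6*x + 1) dx. Term by term:
    ∫_0^1 4*x^8 dx = 4/9;  ∫_0^1 12*x^6 dx = 12/7;  ∫_0^1 12*x^5 dx = 2;
    ∫_0^1 5*x^4 dx = 1;  ∫_0^1 18*x^3 dx = 9/2;  ∫_0^1 3*x^2 dx = 1;
    ∫_0^1 -6*x dx = -3;  ∫_0^1 1 dx = 1.
  Sum: 4/9 + 12/7 + 2 + 1 + 9/2 + 1 − 3 + 1 = 1091/126.
  ∫_0^1 u'(x)^2 dx = ∫_0^1 (64*x^6 + 96*x^4 + 48*x^3 + 36*x^2 + 36*x + 9) dx. Term by term:
    ∫_0^1 64*x^6 dx = 64/7;  ∫_0^1 96*x^4 dx = 96/5;  ∫_0^1 48*x^3 dx = 12;
    ∫_0^1 36*x^2 dx = 12;  ∫_0^1 36*x dx = 18;  ∫_0^1 9 dx = 9.
  Sum: 64/7 + 96/5 + 12 + 12 + 18 + 9 = 2777/35.
Adding: ||u||_{H^1}^2 = 1091/126 + 2777/35 = 55441/630.


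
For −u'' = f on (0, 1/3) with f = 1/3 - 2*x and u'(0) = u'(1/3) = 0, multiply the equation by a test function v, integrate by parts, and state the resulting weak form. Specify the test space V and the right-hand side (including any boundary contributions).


V = H^1(0, 1/3) (no boundary constraint on v; u is determined up to an additive constant); weak form: ∫_0^1/3 u'v' dx = ∫_0^1/3 (1/3 - 2*x) v dx for all v ∈ V.

Multiply both sides by a test function v and integrate from 0 to 1/3:
  ∫_0^1/3 −u''(x) v(x) dx = ∫_0^1/3 f(x) v(x) dx.
Integrate the LHS by parts once:
  ∫_0^1/3 −u'' v dx = −[u'(x) v(x)]_0^1/3 + ∫_0^1/3 u'(x) v'(x) dx.
Thus ∫_0^1/3 u'(x) v'(x) dx = ∫_0^1/3 f(x) v(x) dx + [u'(x) v(x)]_0^1/3.
Choose V so that boundary terms are either known or forced to vanish.
u has homogeneous Neumann: u'(0) = u'(1/3) = 0. So [u' v]_0^1/3 = 0·v(1/3) − 0·v(0) = 0 for any v; take V = H^1(0, 1/3).
Weak formulation: find u (satisfying any essential BC) such that ∫_0^1/3 u'(x) v'(x) dx = ∫_0^1/3 f v dx for all v ∈ V (homogeneous Neumann, so boundary terms vanish).
Substituting f(x) = 1/3 - 2*x, the right-hand side is ∫_0^1/3 (1/3 - 2*x) v dx.
Compatibility check (pure Neumann): taking v ≡ 1 ∈ V gives 0 = ∫_0^1/3 f dx + (0) − (0), i.e. ∫_0^1/3 f dx must equal u'(0) − u'(1/3) = 0. Indeed ∫_0^1/3 (1/3 - 2*x) dx = 0, so the data are compatible. The solution is then unique only up to an additive constant (fix it e.g. by requiring ∫_0^1/3 u dx = 0).


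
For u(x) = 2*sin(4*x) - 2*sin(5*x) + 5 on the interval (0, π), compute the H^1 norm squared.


||u||_{H^1(0,π)}^2 = -8 + 111*π

u'(x) = 8*cos(4*x) - 10*cos(5*x).
Expand u² and (u')² and integrate term by term on (0, π), using: for integers n ≥ 1, ∫_0^π sin²(nx) dx = ∫_0^π cos²(nx) dx = π/2; for n ≠ n', ∫_0^π sin(nx)sin(n'x) dx = ∫_0^π cos(nx)cos(n'x) dx = 0; and by product-to-sum, ∫_0^π sin(nx)cos(n'x) dx = ½∫_0^π [sin((n+n')x) + sin((n−n')x)] dx, which is 0 when n+n' is even and 2n/(n²−n'²) when n+n' is odd (it need not vanish on (0, π)). For the constant mode: ∫_0^π 1 dx = π, ∫_0^π cos(nx) dx = 0, ∫_0^π sin(nx) dx = (1−(−1)^n)/n.
  u² squared terms: (5)²·∫1 dx = 25·π = 25*π;  (-2)²·∫sin(5x)² dx = 4·π/2 = 2*π;  (2)²·∫sin(4x)² dx = 4·π/2 = 2*π.
  u² cross terms: 2·(5)·(-2)·∫1·sin(5x) dx = -20·(2/5) = -8;  2·(5)·(2)·∫1·sin(4x) dx = 20·(0) = 0;  2·(-2)·(2)·∫sin(5x)·sin(4x) dx = -8·(0) = 0.
  So ∫_0^π u² dx = 25*π + 2*π + 2*π − 8 + 0 + 0 = -8 + 29*π.
  (u')² squared terms: (-10)²·∫cos(5x)² dx = 100·π/2 = 50*π;  (8)²·∫cos(4x)² dx = 64·π/2 = 32*π.
  (u')² cross terms: 2·(-10)·(8)·∫cos(5x)·cos(4x) dx = -160·(0) = 0.
  So ∫_0^π (u')² dx = 50*π + 32*π + 0 = 82*π.
||u||_{H^1}^2 = (-8 + 29*π) + (82*π) = -8 + 111*π.


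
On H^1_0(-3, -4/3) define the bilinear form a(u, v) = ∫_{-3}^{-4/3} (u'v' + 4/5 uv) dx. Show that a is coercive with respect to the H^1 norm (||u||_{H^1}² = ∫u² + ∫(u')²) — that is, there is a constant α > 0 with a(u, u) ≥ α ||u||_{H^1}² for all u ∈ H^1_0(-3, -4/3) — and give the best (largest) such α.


α = (20 + 9*π^2)/(25 + 9*π^2)

Coercivity of a(·,·) on H^1_0(-3, -4/3) means a(u, u) ≥ α ||u||_{H^1}² for every u ∈ H^1_0.
The interval has length L = 5/3, and Poincaré/coercivity depend only on L. Here a(u, u) = ∫(u')² + (4/5)·∫u².
Here 0 < c = 4/5 < 1. The condition a(u,u) ≥ α||u||_{H^1}² reads (1−α)∫(u')² ≥ (α−c)∫u². Any admissible α is ≤ 1 (rapidly oscillating u have ∫u²/∫(u')² → 0), and α = 1 would force 0 ≥ (1−c)∫u², impossible since c < 1; so 1−α > 0. By the sharp Poincaré inequality on H^1_0 of an interval of length L, ∫(u')² ≥ (π/L)²∫u² with equality for the first sine mode sin(π(x−x₀)/L) (x₀ the left endpoint), so the inequality holds for all u iff (1−α)(π/L)² ≥ α − c, i.e. α ≤ ((π/L)² + c)/((π/L)² + 1) = (1 + c(L/π)²)/(1 + (L/π)²). With (π/L)² = 9*π^2/25 and c = 4/5, the largest admissible constant is α = ((π/L)² + c)/((π/L)² + 1).
Simplifying, α = (20 + 9*π^2)/(25 + 9*π^2).


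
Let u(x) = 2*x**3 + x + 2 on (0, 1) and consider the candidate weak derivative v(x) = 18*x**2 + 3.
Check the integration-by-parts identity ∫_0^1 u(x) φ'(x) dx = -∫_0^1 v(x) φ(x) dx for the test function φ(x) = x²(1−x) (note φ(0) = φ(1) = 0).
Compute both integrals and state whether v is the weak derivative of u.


LHS = -17/60, RHS = -17/20. No, v is not the weak derivative of u.

u(x) = 2*x**3 + x + 2, classical derivative u'(x) = 6*x**2 + 1.
φ(x) = x²(1−x), so φ'(x) = x*(2 - 3*x).
Note φ(0) = φ(1) = 0, so the boundary term u·φ vanishes.
LHS = ∫_0^1 u(x) φ'(x) dx = ∫_0^1 (-6*x^5 + 4*x^4 - 3*x^3 - 4*x^2 + 4*x) dx. Term by term:
  ∫_0^1 -6*x^5 dx = -1;  ∫_0^1 4*x^4 dx = 4/5;  ∫_0^1 -3*x^3 dx = -3/4;
  ∫_0^1 -4*x^2 dx = -4/3;  ∫_0^1 4*x dx = 2.
Sum: -1 + 4/5 − 3/4 − 4/3 + 2 = -17/60.
So LHS = -17/60.
∫_0^1 v(x) φ(x) dx = ∫_0^1 (-18*x^5 + 18*x^4 - 3*x^3 + 3*x^2) dx. Term by term:
  ∫_0^1 -18*x^5 dx = -3;  ∫_0^1 18*x^4 dx = 18/5;  ∫_0^1 -3*x^3 dx = -3/4;
  ∫_0^1 3*x^2 dx = 1.
Sum: -3 + 18/5 − 3/4 + 1 = 17/20.
So RHS = -∫_0^1 v(x) φ(x) dx = -17/20.
LHS − RHS = 17/30 ≠ 0, so the identity fails.
(For a valid weak derivative the identity must hold for EVERY test function, in particular this one. The failure shows v is NOT the weak derivative of u.)
Correct weak derivative would be u'(x) = 6*x**2 + 1.


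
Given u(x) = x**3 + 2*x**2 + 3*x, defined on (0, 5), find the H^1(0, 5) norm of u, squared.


||u||_{H^1}^2 = 865495/21

The H^1 norm (squared) on an interval (0, L) is
  ||u||_{H^1}^2 = ∫_0^L u(x)^2 dx + ∫_0^L u'(x)^2 dx.
Compute u'(x) = 3*x**2 + 4*x + 3.
Then u(x)^2 = x**6 + 4*x**5 + 10*x**4 + 12*x**3 + 9*x**2 and u'(x)^2 = 9*x**4 + 24*x**3 + 34*x**2 + 24*x + 9.
Integrate each monomial from 0 to 5 using ∫_0^5 c·x^n dx = c·5^(n+1)/(n+1):
  ∫_0^5 u(x)^2 dx = ∫_0^5 (x^6 + 4*x^5 + 10*x^4 + 12*x^3 + 9*x^2) dx. Term by term:
    ∫_0^5 x^6 dx = 78125/7;  ∫_0^5 4*x^5 dx = 31250/3;  ∫_0^5 10*x^4 dx = 6250;
    ∫_0^5 12*x^3 dx = 1875;  ∫_0^5 9*x^2 dx = 375.
  Sum: 78125/7 + 31250/3 + 6250 + 1875 + 375 = 631625/21.
  ∫_0^5 u'(x)^2 dx = ∫_0^5 (9*x^4 + 24*x^3 + 34*x^2 + 24*x + 9) dx. Term by term:
    ∫_0^5 9*x^4 dx = 5625;  ∫_0^5 24*x^3 dx = 3750;  ∫_0^5 34*x^2 dx = 4250/3;
    ∫_0^5 24*x dx = 300;  ∫_0^5 9 dx = 45.
  Sum: 5625 + 3750 + 4250/3 + 300 + 45 = 33410/3.
Adding: ||u||_{H^1}^2 = 631625/21 + 33410/3 = 865495/21.


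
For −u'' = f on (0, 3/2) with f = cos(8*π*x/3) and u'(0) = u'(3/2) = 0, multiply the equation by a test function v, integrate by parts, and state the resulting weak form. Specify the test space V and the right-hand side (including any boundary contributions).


V = H^1(0, 3/2) (no boundary constraint on v; u is determined up to an additive constant); weak form: ∫_0^3/2 u'v' dx = ∫_0^3/2 (cos(8*π*x/3)) v dx for all v ∈ V.

Multiply both sides by a test function v and integrate from 0 to 3/2:
  ∫_0^3/2 −u''(x) v(x) dx = ∫_0^3/2 f(x) v(x) dx.
Integrate the LHS by parts once:
  ∫_0^3/2 −u'' v dx = −[u'(x) v(x)]_0^3/2 + ∫_0^3/2 u'(x) v'(x) dx.
Thus ∫_0^3/2 u'(x) v'(x) dx = ∫_0^3/2 f(x) v(x) dx + [u'(x) v(x)]_0^3/2.
Choose V so that boundary terms are either known or forced to vanish.
u has homogeneous Neumann: u'(0) = u'(3/2) = 0. So [u' v]_0^3/2 = 0·v(3/2) − 0·v(0) = 0 for any v; take V = H^1(0, 3/2).
Weak formulation: find u (satisfying any essential BC) such that ∫_0^3/2 u'(x) v'(x) dx = ∫_0^3/2 f v dx for all v ∈ V (homogeneous Neumann, so boundary terms vanish).
Substituting f(x) = cos(8*π*x/3), the right-hand side is ∫_0^3/2 (cos(8*π*x/3)) v dx.
Compatibility check (pure Neumann): taking v ≡ 1 ∈ V gives 0 = ∫_0^3/2 f dx + (0) − (0), i.e. ∫_0^3/2 f dx must equal u'(0) − u'(3/2) = 0. Indeed ∫_0^3/2 (cos(8*π*x/3)) dx = 0, so the data are compatible. The solution is then unique only up to an additive constant (fix it e.g. by requiring ∫_0^3/2 u dx = 0).


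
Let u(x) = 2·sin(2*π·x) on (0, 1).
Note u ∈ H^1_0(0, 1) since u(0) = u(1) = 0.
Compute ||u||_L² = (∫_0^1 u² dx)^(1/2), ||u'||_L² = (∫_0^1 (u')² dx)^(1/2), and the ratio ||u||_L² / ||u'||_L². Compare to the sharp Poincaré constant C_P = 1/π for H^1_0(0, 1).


||u||_L² / ||u'||_L² = 1/(2*π) < C_P = 1/π.

u(x) = 2·sin(2*π·x), so u'(x) = 4*π*cos(2*π*x).
Writing u(x) = A·sin(kπx/L) with A = 2 and k = 2, use ∫_0^L sin²(kπx/L) dx = L/2 and ∫_0^L cos²(kπx/L) dx = L/2.
u² = 4·sin²(2*π·x) and (u')² = 16*π^2·cos²(2*π·x), and each of sin², cos² integrates to L/2 = 1/2 over (0, 1).
∫_0^1 u² dx = 2, so ||u||_L² = sqrt(2).
∫_0^1 (u')² dx = 8*π^2, so ||u'||_L² = 2*sqrt(2)*π.
Ratio ||u||_L² / ||u'||_L² = 1/(2*π).
Sharp Poincaré constant on H^1_0(0, 1) is C_P = L/π = 1/π, achieved by sin(π·x).
This is the k = 2 harmonic; the ratio L/(kπ) is strictly less than C_P = L/π, consistent with the sharp inequality ||u||_L² ≤ C_P ||u'||_L².


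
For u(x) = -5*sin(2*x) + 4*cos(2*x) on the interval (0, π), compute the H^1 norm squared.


||u||_{H^1(0,π)}^2 = 205*π/2

u'(x) = -8*sin(2*x) - 10*cos(2*x).
Expand u² and (u')² and integrate term by term on (0, π), using: for integers n ≥ 1, ∫_0^π sin²(nx) dx = ∫_0^π cos²(nx) dx = π/2; for n ≠ n', ∫_0^π sin(nx)sin(n'x) dx = ∫_0^π cos(nx)cos(n'x) dx = 0; and by product-to-sum, ∫_0^π sin(nx)cos(n'x) dx = ½∫_0^π [sin((n+n')x) + sin((n−n')x)] dx, which is 0 when n+n' is even and 2n/(n²−n'²) when n+n' is odd (it need not vanish on (0, π)).
  u² squared terms: (-5)²·∫sin(2x)² dx = 25·π/2 = 25*π/2;  (4)²·∫cos(2x)² dx = 16·π/2 = 8*π.
  u² cross terms: 2·(-5)·(4)·∫sin(2x)·cos(2x) dx = -40·(0) = 0.
  So ∫_0^π u² dx = 25*π/2 + 8*π + 0 = 41*π/2.
  (u')² squared terms: (-10)²·∫cos(2x)² dx = 100·π/2 = 50*π;  (-8)²·∫sin(2x)² dx = 64·π/2 = 32*π.
  (u')² cross terms: 2·(-10)·(-8)·∫cos(2x)·sin(2x) dx = 160·(0) = 0.
  So ∫_0^π (u')² dx = 50*π + 32*π + 0 = 82*π.
||u||_{H^1}^2 = (41*π/2) + (82*π) = 205*π/2.


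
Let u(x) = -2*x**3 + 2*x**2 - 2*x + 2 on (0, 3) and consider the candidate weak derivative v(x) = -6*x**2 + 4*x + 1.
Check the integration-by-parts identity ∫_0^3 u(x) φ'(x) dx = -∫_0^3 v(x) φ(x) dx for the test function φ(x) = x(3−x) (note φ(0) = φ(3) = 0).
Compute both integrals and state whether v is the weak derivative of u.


LHS = 549/10, RHS = 207/5. No, v is not the weak derivative of u.

u(x) = -2*x**3 + 2*x**2 - 2*x + 2, classical derivative u'(x) = -6*x**2 + 4*x - 2.
φ(x) = x(3−x), so φ'(x) = 3 - 2*x.
Note φ(0) = φ(3) = 0, so the boundary term u·φ vanishes.
LHS = ∫_0^3 u(x) φ'(x) dx = ∫_0^3 (4*x^4 - 10*x^3 + 10*x^2 - 10*x + 6) dx. Term by term:
  ∫_0^3 4*x^4 dx = 972/5;  ∫_0^3 -10*x^3 dx = -405/2;  ∫_0^3 10*x^2 dx = 90;
  ∫_0^3 -10*x dx = -45;  ∫_0^3 6 dx = 18.
Sum: 972/5 − 405/2 + 90 − 45 + 18 = 549/10.
So LHS = 549/10.
∫_0^3 v(x) φ(x) dx = ∫_0^3 (6*x^4 - 22*x^3 + 11*x^2 + 3*x) dx. Term by term:
  ∫_0^3 6*x^4 dx = 1458/5;  ∫_0^3 -22*x^3 dx = -891/2;  ∫_0^3 11*x^2 dx = 99;
  ∫_0^3 3*x dx = 27/2.
Sum: 1458/5 − 891/2 + 99 + 27/2 = -207/5.
So RHS = -∫_0^3 v(x) φ(x) dx = 207/5.
LHS − RHS = 27/2 ≠ 0, so the identity fails.
(For a valid weak derivative the identity must hold for EVERY test function, in particular this one. The failure shows v is NOT the weak derivative of u.)
Correct weak derivative would be u'(x) = -6*x**2 + 4*x - 2.


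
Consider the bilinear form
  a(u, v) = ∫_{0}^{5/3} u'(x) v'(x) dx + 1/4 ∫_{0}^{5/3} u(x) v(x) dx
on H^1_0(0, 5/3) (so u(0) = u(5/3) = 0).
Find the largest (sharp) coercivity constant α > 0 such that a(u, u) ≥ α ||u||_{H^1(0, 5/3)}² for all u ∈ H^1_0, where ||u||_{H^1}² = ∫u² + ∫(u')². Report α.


α = (25 + 36*π^2)/(4*(25 + 9*π^2))

Coercivity of a(·,·) on H^1_0(0, 5/3) means a(u, u) ≥ α ||u||_{H^1}² for every u ∈ H^1_0.
The interval has length L = 5/3, and Poincaré/coercivity depend only on L. Here a(u, u) = ∫(u')² + (1/4)·∫u².
Here 0 < c = 1/4 < 1. The condition a(u,u) ≥ α||u||_{H^1}² reads (1−α)∫(u')² ≥ (α−c)∫u². Any admissible α is ≤ 1 (rapidly oscillating u have ∫u²/∫(u')² → 0), and α = 1 would force 0 ≥ (1−c)∫u², impossible since c < 1; so 1−α > 0. By the sharp Poincaré inequality on H^1_0 of an interval of length L, ∫(u')² ≥ (π/L)²∫u² with equality for the first sine mode sin(π(x−x₀)/L) (x₀ the left endpoint), so the inequality holds for all u iff (1−α)(π/L)² ≥ α − c, i.e. α ≤ ((π/L)² + c)/((π/L)² + 1) = (1 + c(L/π)²)/(1 + (L/π)²). With (π/L)² = 9*π^2/25 and c = 1/4, the largest admissible constant is α = ((π/L)² + c)/((π/L)² + 1).
Simplifying, α = (25 + 36*π^2)/(4*(25 + 9*π^2)).


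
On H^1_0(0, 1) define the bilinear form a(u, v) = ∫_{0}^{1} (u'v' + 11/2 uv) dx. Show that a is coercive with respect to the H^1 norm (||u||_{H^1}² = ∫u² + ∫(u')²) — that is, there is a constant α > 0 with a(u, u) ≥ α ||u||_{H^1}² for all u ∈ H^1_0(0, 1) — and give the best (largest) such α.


α = 1

Coercivity of a(·,·) on H^1_0(0, 1) means a(u, u) ≥ α ||u||_{H^1}² for every u ∈ H^1_0.
The interval has length L = 1, and Poincaré/coercivity depend only on L. Here a(u, u) = ∫(u')² + (11/2)·∫u².
Here c = 11/2 ≥ 1, so a(u,u) = ∫(u')² + c∫u² ≥ ∫(u')² + ∫u² = ||u||_{H^1}², i.e. α = 1 works. No larger α is possible: a(u,u) ≥ α||u||_{H^1}² means (1−α)∫(u')² ≥ (α−c)∫u², and for the modes u_n = sin(nπ(x−x₀)/L) (x₀ the left endpoint) one has ∫u_n²/∫(u_n')² = (L/(nπ))² → 0, so a(u_n,u_n)/||u_n||_{H^1}² → 1. Hence the optimal constant is α = 1.
Therefore α = 1.


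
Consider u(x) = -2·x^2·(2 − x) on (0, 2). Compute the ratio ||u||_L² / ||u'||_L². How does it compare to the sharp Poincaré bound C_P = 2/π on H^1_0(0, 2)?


||u||_L² / ||u'||_L² = sqrt(14)/7 < C_P = 2/π.

u(x) = -2·x^2·(2 − x), so u'(x) = 2*x*(3*x - 4).
u(x) = -2·x^2·(2 − x) vanishes at x = 0 and x = 2, so u ∈ H^1_0(0, 2). Differentiate via the product rule and integrate the resulting polynomials term by term.
  ∫_0^2 u² dx = ∫_0^2 (4*x^6 - 16*x^5 + 16*x^4) dx. Term by term:
    ∫_0^2 4*x^6 dx = 512/7;  ∫_0^2 -16*x^5 dx = -512/3;  ∫_0^2 16*x^4 dx = 512/5.
  Sum: 512/7 − 512/3 + 512/5 = 512/105.
  ∫_0^2 (u')² dx = ∫_0^2 (36*x^4 - 96*x^3 + 64*x^2) dx. Term by term:
    ∫_0^2 36*x^4 dx = 1152/5;  ∫_0^2 -96*x^3 dx = -384;  ∫_0^2 64*x^2 dx = 512/3.
  Sum: 1152/5 − 384 + 512/3 = 256/15.
∫_0^2 u² dx = 512/105, so ||u||_L² = 16*sqrt(210)/105.
∫_0^2 (u')² dx = 256/15, so ||u'||_L² = 16*sqrt(15)/15.
Ratio ||u||_L² / ||u'||_L² = sqrt(14)/7.
Sharp Poincaré constant on H^1_0(0, 2) is C_P = L/π = 2/π, achieved by sin(π/2·x).
A polynomial bump cannot attain the sharp Poincaré constant (only the first sine eigenfunction does), so the ratio is strictly less than C_P, consistent with ||u||_L² ≤ C_P ||u'||_L².


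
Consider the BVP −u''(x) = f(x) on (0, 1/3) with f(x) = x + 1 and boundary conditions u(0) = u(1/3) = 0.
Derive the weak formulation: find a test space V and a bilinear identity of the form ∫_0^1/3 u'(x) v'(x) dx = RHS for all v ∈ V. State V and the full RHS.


V = H^1_0(0, 1/3) (so v(0) = v(1/3) = 0); weak form: ∫_0^1/3 u'v' dx = ∫_0^1/3 (x + 1) v dx for all v ∈ V.

Multiply both sides by a test function v and integrate from 0 to 1/3:
  ∫_0^1/3 −u''(x) v(x) dx = ∫_0^1/3 f(x) v(x) dx.
Integrate the LHS by parts once:
  ∫_0^1/3 −u'' v dx = −[u'(x) v(x)]_0^1/3 + ∫_0^1/3 u'(x) v'(x) dx.
Thus ∫_0^1/3 u'(x) v'(x) dx = ∫_0^1/3 f(x) v(x) dx + [u'(x) v(x)]_0^1/3.
Choose V so that boundary terms are either known or forced to vanish.
u is Dirichlet: u(0) = u(1/3) = 0. Let V = H^1_0(0, 1/3); then v(0) = v(1/3) = 0, and [u' v]_0^1/3 = 0.
Weak formulation: find u (satisfying any essential BC) such that ∫_0^1/3 u'(x) v'(x) dx = ∫_0^1/3 f v dx for all v ∈ V.
Substituting f(x) = x + 1, the right-hand side is ∫_0^1/3 (x + 1) v dx.


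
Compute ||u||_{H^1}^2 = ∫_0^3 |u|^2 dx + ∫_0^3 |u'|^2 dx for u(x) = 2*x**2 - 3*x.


||u||_{H^1}^2 = 477/5

The H^1 norm (squared) on an interval (0, L) is
  ||u||_{H^1}^2 = ∫_0^L u(x)^2 dx + ∫_0^L u'(x)^2 dx.
Compute u'(x) = 4*x - 3.
Then u(x)^2 = 4*x**4 - 12*x**3 + 9*x**2 and u'(x)^2 = 16*x**2 - 24*x + 9.
Integrate each monomial from 0 to 3 using ∫_0^3 c·x^n dx = c·3^(n+1)/(n+1):
  ∫_0^3 u(x)^2 dx = ∫_0^3 (4*x^4 - 12*x^3 + 9*x^2) dx. Term by term:
    ∫_0^3 4*x^4 dx = 972/5;  ∫_0^3 -12*x^3 dx = -243;  ∫_0^3 9*x^2 dx = 81.
  Sum: 972/5 − 243 + 81 = 162/5.
  ∫_0^3 u'(x)^2 dx = ∫_0^3 (16*x^2 - 24*x + 9) dx. Term by term:
    ∫_0^3 16*x^2 dx = 144;  ∫_0^3 -24*x dx = -108;  ∫_0^3 9 dx = 27.
  Sum: 144 − 108 + 27 = 63.
Adding: ||u||_{H^1}^2 = 162/5 + 63 = 477/5.


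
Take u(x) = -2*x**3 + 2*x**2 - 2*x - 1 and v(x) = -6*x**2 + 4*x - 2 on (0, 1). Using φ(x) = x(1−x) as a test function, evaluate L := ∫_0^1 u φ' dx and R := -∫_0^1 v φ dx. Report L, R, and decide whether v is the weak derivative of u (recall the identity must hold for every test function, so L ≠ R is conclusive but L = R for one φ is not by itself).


LHS = 3/10, RHS = 3/10. Yes, v = u' weakly.

u(x) = -2*x**3 + 2*x**2 - 2*x - 1, classical derivative u'(x) = -6*x**2 + 4*x - 2.
φ(x) = x(1−x), so φ'(x) = 1 - 2*x.
Note φ(0) = φ(1) = 0, so the boundary term u·φ vanishes.
LHS = ∫_0^1 u(x) φ'(x) dx = ∫_0^1 (4*x^4 - 6*x^3 + 6*x^2 - 1) dx. Term by term:
  ∫_0^1 4*x^4 dx = 4/5;  ∫_0^1 -6*x^3 dx = -3/2;  ∫_0^1 6*x^2 dx = 2;
  ∫_0^1 -1 dx = -1.
Sum: 4/5 − 3/2 + 2 − 1 = 3/10.
So LHS = 3/10.
∫_0^1 v(x) φ(x) dx = ∫_0^1 (6*x^4 - 10*x^3 + 6*x^2 - 2*x) dx. Term by term:
  ∫_0^1 6*x^4 dx = 6/5;  ∫_0^1 -10*x^3 dx = -5/2;  ∫_0^1 6*x^2 dx = 2;
  ∫_0^1 -2*x dx = -1.
Sum: 6/5 − 5/2 + 2 − 1 = -3/10.
So RHS = -∫_0^1 v(x) φ(x) dx = 3/10.
LHS = RHS, so the identity holds for this test φ.
Moreover u is smooth here and v(x) = u'(x) = -6*x**2 + 4*x - 2 pointwise, so the identity holds for every test function. Hence v is the weak derivative of u.


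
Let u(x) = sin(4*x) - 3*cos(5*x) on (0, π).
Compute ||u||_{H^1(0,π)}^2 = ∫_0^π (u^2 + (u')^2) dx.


||u||_{H^1(0,π)}^2 = 416/3 + 251*π/2

u'(x) = 15*sin(5*x) + 4*cos(4*x).
Expand u² and (u')² and integrate term by term on (0, π), using: for integers n ≥ 1, ∫_0^π sin²(nx) dx = ∫_0^π cos²(nx) dx = π/2; for n ≠ n', ∫_0^π sin(nx)sin(n'x) dx = ∫_0^π cos(nx)cos(n'x) dx = 0; and by product-to-sum, ∫_0^π sin(nx)cos(n'x) dx = ½∫_0^π [sin((n+n')x) + sin((n−n')x)] dx, which is 0 when n+n' is even and 2n/(n²−n'²) when n+n' is odd (it need not vanish on (0, π)).
  u² squared terms: (-3)²·∫cos(5x)² dx = 9·π/2 = 9*π/2;  (1)²·∫sin(4x)² dx = 1·π/2 = π/2.
  u² cross terms: 2·(-3)·(1)·∫cos(5x)·sin(4x) dx = -6·(-8/9) = 16/3.
  So ∫_0^π u² dx = 9*π/2 + π/2 + 16/3 = 16/3 + 5*π.
  (u')² squared terms: (4)²·∫cos(4x)² dx = 16·π/2 = 8*π;  (15)²·∫sin(5x)² dx = 225·π/2 = 225*π/2.
  (u')² cross terms: 2·(4)·(15)·∫cos(4x)·sin(5x) dx = 120·(10/9) = 400/3.
  So ∫_0^π (u')² dx = 8*π + 225*π/2 + 400/3 = 400/3 + 241*π/2.
||u||_{H^1}^2 = (16/3 + 5*π) + (400/3 + 241*π/2) = 416/3 + 251*π/2.


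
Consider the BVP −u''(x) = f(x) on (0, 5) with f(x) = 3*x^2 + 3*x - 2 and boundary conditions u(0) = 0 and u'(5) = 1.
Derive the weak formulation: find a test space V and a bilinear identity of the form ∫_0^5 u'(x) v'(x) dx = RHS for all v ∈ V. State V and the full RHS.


V = {v ∈ H^1(0, 5) : v(0) = 0} (test functions vanish at x = 0 where u is specified); weak form: ∫_0^5 u'v' dx = ∫_0^5 (3*x^2 + 3*x - 2) v dx + v(5) for all v ∈ V.

Multiply both sides by a test function v and integrate from 0 to 5:
  ∫_0^5 −u''(x) v(x) dx = ∫_0^5 f(x) v(x) dx.
Integrate the LHS by parts once:
  ∫_0^5 −u'' v dx = −[u'(x) v(x)]_0^5 + ∫_0^5 u'(x) v'(x) dx.
Thus ∫_0^5 u'(x) v'(x) dx = ∫_0^5 f(x) v(x) dx + [u'(x) v(x)]_0^5.
Choose V so that boundary terms are either known or forced to vanish.
Mixed BC: u(0) = 0 (Dirichlet) and u'(5) = 1 (Neumann). Define V = {v ∈ H^1(0, 5) : v(0) = 0}. Then [u' v]_0^5 = u'(5)·v(5) − u'(0)·0 = v(5).
Weak formulation: find u (satisfying any essential BC) such that ∫_0^5 u'(x) v'(x) dx = ∫_0^5 f v dx + v(5) for all v ∈ V (Dirichlet at 0 absorbed into V; Neumann datum at x = 5 contributes the boundary term).
Substituting f(x) = 3*x^2 + 3*x - 2, the right-hand side is ∫_0^5 (3*x^2 + 3*x - 2) v dx + v(5).


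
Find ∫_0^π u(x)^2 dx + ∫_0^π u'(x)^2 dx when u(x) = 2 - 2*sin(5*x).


||u||_{H^1(0,π)}^2 = -16/5 + 56*π

u'(x) = -10*cos(5*x).
Expand u² and (u')² and integrate term by term on (0, π), using: for integers n ≥ 1, ∫_0^π sin²(nx) dx = ∫_0^π cos²(nx) dx = π/2; for n ≠ n', ∫_0^π sin(nx)sin(n'x) dx = ∫_0^π cos(nx)cos(n'x) dx = 0; and by product-to-sum, ∫_0^π sin(nx)cos(n'x) dx = ½∫_0^π [sin((n+n')x) + sin((n−n')x)] dx, which is 0 when n+n' is even and 2n/(n²−n'²) when n+n' is odd (it need not vanish on (0, π)). For the constant mode: ∫_0^π 1 dx = π, ∫_0^π cos(nx) dx = 0, ∫_0^π sin(nx) dx = (1−(−1)^n)/n.
  u² squared terms: (2)²·∫1 dx = 4·π = 4*π;  (-2)²·∫sin(5x)² dx = 4·π/2 = 2*π.
  u² cross terms: 2·(2)·(-2)·∫1·sin(5x) dx = -8·(2/5) = -16/5.
  So ∫_0^π u² dx = 4*π + 2*π − 16/5 = -16/5 + 6*π.
  (u')² squared terms: (-10)²·∫cos(5x)² dx = 100·π/2 = 50*π.
  So ∫_0^π (u')² dx = 50*π.
||u||_{H^1}^2 = (-16/5 + 6*π) + (50*π) = -16/5 + 56*π.


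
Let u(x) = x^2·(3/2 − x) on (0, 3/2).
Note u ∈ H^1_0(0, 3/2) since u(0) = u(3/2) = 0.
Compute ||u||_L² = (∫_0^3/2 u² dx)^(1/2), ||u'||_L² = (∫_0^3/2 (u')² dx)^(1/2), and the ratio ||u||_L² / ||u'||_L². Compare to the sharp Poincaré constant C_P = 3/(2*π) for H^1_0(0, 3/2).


||u||_L² / ||u'||_L² = 3*sqrt(14)/28 < C_P = 3/(2*π).

u(x) = x^2·(3/2 − x), so u'(x) = 3*x*(1 - x).
u(x) = x^2·(3/2 − x) vanishes at x = 0 and x = 3/2, so u ∈ H^1_0(0, 3/2). Differentiate via the product rule and integrate the resulting polynomials term by term.
  ∫_0^3/2 u² dx = ∫_0^3/2 (x^6 - 3*x^5 + 9*x^4/4) dx. Term by term:
    ∫_0^3/2 x^6 dx = 2187/896;  ∫_0^3/2 -3*x^5 dx = -729/128;  ∫_0^3/2 9*x^4/4 dx = 2187/640.
  Sum: 2187/896 − 729/128 + 2187/640 = 729/4480.
  ∫_0^3/2 (u')² dx = ∫_0^3/2 (9*x^4 - 18*x^3 + 9*x^2) dx. Term by term:
    ∫_0^3/2 9*x^4 dx = 2187/160;  ∫_0^3/2 -18*x^3 dx = -729/32;  ∫_0^3/2 9*x^2 dx = 81/8.
  Sum: 2187/160 − 729/32 + 81/8 = 81/80.
∫_0^3/2 u² dx = 729/4480, so ||u||_L² = 27*sqrt(70)/560.
∫_0^3/2 (u')² dx = 81/80, so ||u'||_L² = 9*sqrt(5)/20.
Ratio ||u||_L² / ||u'||_L² = 3*sqrt(14)/28.
Sharp Poincaré constant on H^1_0(0, 3/2) is C_P = L/π = 3/(2*π), achieved by sin(2*π/3·x).
A polynomial bump cannot attain the sharp Poincaré constant (only the first sine eigenfunction does), so the ratio is strictly less than C_P, consistent with ||u||_L² ≤ C_P ||u'||_L².


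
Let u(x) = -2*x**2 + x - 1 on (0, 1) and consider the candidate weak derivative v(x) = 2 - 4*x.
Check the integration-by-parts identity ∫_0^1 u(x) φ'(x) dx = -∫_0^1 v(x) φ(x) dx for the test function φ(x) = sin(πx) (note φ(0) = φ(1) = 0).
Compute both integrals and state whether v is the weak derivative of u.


LHS = 2/π, RHS = 0. No, v is not the weak derivative of u.

u(x) = -2*x**2 + x - 1, classical derivative u'(x) = 1 - 4*x.
φ(x) = sin(πx), so φ'(x) = π*cos(π*x).
Note φ(0) = φ(1) = 0, so the boundary term u·φ vanishes.
LHS = ∫_0^1 u(x) φ'(x) dx = ∫_0^1 (-2*π*x^2*cos(π*x) + π*x*cos(π*x) - π*cos(π*x)) dx. Term by term:
  ∫_0^1 -π*cos(π*x) dx = 0;  ∫_0^1 π*x*cos(π*x) dx = -2/π;  ∫_0^1 -2*π*x^2*cos(π*x) dx = 4/π.
Sum: 0 − 2/π + 4/π = 2/π.
So LHS = 2/π.
∫_0^1 v(x) φ(x) dx = ∫_0^1 (-4*x*sin(π*x) + 2*sin(π*x)) dx. Term by term:
  ∫_0^1 2*sin(π*x) dx = 4/π;  ∫_0^1 -4*x*sin(π*x) dx = -4/π.
Sum: 4/π − 4/π = 0.
So RHS = -∫_0^1 v(x) φ(x) dx = 0.
LHS − RHS = 2/π ≠ 0, so the identity fails.
(For a valid weak derivative the identity must hold for EVERY test function, in particular this one. The failure shows v is NOT the weak derivative of u.)
Correct weak derivative would be u'(x) = 1 - 4*x.


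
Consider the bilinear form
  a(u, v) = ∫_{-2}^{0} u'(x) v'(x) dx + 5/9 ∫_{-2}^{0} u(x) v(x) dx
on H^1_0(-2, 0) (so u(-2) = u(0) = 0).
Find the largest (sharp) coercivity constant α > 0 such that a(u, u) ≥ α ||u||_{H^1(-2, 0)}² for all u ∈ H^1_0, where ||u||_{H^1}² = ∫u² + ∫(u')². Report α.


α = (20/9 + π^2)/(4 + π^2)

Coercivity of a(·,·) on H^1_0(-2, 0) means a(u, u) ≥ α ||u||_{H^1}² for every u ∈ H^1_0.
The interval has length L = 2, and Poincaré/coercivity depend only on L. Here a(u, u) = ∫(u')² + (5/9)·∫u².
Here 0 < c = 5/9 < 1. The condition a(u,u) ≥ α||u||_{H^1}² reads (1−α)∫(u')² ≥ (α−c)∫u². Any admissible α is ≤ 1 (rapidly oscillating u have ∫u²/∫(u')² → 0), and α = 1 would force 0 ≥ (1−c)∫u², impossible since c < 1; so 1−α > 0. By the sharp Poincaré inequality on H^1_0 of an interval of length L, ∫(u')² ≥ (π/L)²∫u² with equality for the first sine mode sin(π(x−x₀)/L) (x₀ the left endpoint), so the inequality holds for all u iff (1−α)(π/L)² ≥ α − c, i.e. α ≤ ((π/L)² + c)/((π/L)² + 1) = (1 + c(L/π)²)/(1 + (L/π)²). With (π/L)² = π^2/4 and c = 5/9, the largest admissible constant is α = ((π/L)² + c)/((π/L)² + 1).
Simplifying, α = (20/9 + π^2)/(4 + π^2).


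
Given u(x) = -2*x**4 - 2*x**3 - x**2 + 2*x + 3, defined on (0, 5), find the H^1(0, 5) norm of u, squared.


||u||_{H^1}^2 = 146658245/63

The H^1 norm (squared) on an interval (0, L) is
  ||u||_{H^1}^2 = ∫_0^L u(x)^2 dx + ∫_0^L u'(x)^2 dx.
Compute u'(x) = -8*x**3 - 6*x**2 - 2*x + 2.
Then u(x)^2 = 4*x**8 + 8*x**7 + 8*x**6 - 4*x**5 - 19*x**4 - 16*x**3 - 2*x**2 + 12*x + 9 and u'(x)^2 = 64*x**6 + 96*x**5 + 68*x**4 - 8*x**3 - 20*x**2 - 8*x + 4.
Integrate each monomial from 0 to 5 using ∫_0^5 c·x^n dx = c·5^(n+1)/(n+1):
  ∫_0^5 u(x)^2 dx = ∫_0^5 (4*x^8 + 8*x^7 + 8*x^6 - 4*x^5 - 19*x^4 - 16*x^3 - 2*x^2 + 12*x + 9) dx. Term by term:
    ∫_0^5 4*x^8 dx = 7812500/9;  ∫_0^5 8*x^7 dx = 390625;  ∫_0^5 8*x^6 dx = 625000/7;
    ∫_0^5 -4*x^5 dx = -31250/3;  ∫_0^5 -19*x^4 dx = -11875;  ∫_0^5 -16*x^3 dx = -2500;
    ∫_0^5 -2*x^2 dx = -250/3;  ∫_0^5 12*x dx = 150;  ∫_0^5 9 dx = 45.
  Sum: 7812500/9 + 390625 + 625000/7 − 31250/3 − 11875 − 2500 − 250/3 + 150 + 45 = 83367035/63.
  ∫_0^5 u'(x)^2 dx = ∫_0^5 (64*x^6 + 96*x^5 + 68*x^4 - 8*x^3 - 20*x^2 - 8*x + 4) dx. Term by term:
    ∫_0^5 64*x^6 dx = 5000000/7;  ∫_0^5 96*x^5 dx = 250000;  ∫_0^5 68*x^4 dx = 42500;
    ∫_0^5 -8*x^3 dx = -1250;  ∫_0^5 -20*x^2 dx = -2500/3;  ∫_0^5 -8*x dx = -100;
    ∫_0^5 4 dx = 20.
  Sum: 5000000/7 + 250000 + 42500 − 1250 − 2500/3 − 100 + 20 = 21097070/21.
Adding: ||u||_{H^1}^2 = 83367035/63 + 21097070/21 = 146658245/63.


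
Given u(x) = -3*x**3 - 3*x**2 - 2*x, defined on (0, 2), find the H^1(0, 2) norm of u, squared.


||u||_{H^1}^2 = 183544/105

The H^1 norm (squared) on an interval (0, L) is
  ||u||_{H^1}^2 = ∫_0^L u(x)^2 dx + ∫_0^L u'(x)^2 dx.
Compute u'(x) = -9*x**2 - 6*x - 2.
Then u(x)^2 = 9*x**6 + 18*x**5 + 21*x**4 + 12*x**3 + 4*x**2 and u'(x)^2 = 81*x**4 + 108*x**3 + 72*x**2 + 24*x + 4.
Integrate each monomial from 0 to 2 using ∫_0^2 c·x^n dx = c·2^(n+1)/(n+1):
  ∫_0^2 u(x)^2 dx = ∫_0^2 (9*x^6 + 18*x^5 + 21*x^4 + 12*x^3 + 4*x^2) dx. Term by term:
    ∫_0^2 9*x^6 dx = 1152/7;  ∫_0^2 18*x^5 dx = 192;  ∫_0^2 21*x^4 dx = 672/5;
    ∫_0^2 12*x^3 dx = 48;  ∫_0^2 4*x^2 dx = 32/3.
  Sum: 1152/7 + 192 + 672/5 + 48 + 32/3 = 57712/105.
  ∫_0^2 u'(x)^2 dx = ∫_0^2 (81*x^4 + 108*x^3 + 72*x^2 + 24*x + 4) dx. Term by term:
    ∫_0^2 81*x^4 dx = 2592/5;  ∫_0^2 108*x^3 dx = 432;  ∫_0^2 72*x^2 dx = 192;
    ∫_0^2 24*x dx = 48;  ∫_0^2 4 dx = 8.
  Sum: 2592/5 + 432 + 192 + 48 + 8 = 5992/5.
Adding: ||u||_{H^1}^2 = 57712/105 + 5992/5 = 183544/105.


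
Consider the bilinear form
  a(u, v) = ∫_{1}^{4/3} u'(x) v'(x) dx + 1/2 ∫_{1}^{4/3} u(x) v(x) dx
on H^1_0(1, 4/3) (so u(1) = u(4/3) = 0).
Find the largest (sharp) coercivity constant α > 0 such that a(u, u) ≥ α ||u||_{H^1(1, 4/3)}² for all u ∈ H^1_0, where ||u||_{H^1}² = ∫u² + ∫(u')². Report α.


α = (1 + 18*π^2)/(2*(1 + 9*π^2))

Coercivity of a(·,·) on H^1_0(1, 4/3) means a(u, u) ≥ α ||u||_{H^1}² for every u ∈ H^1_0.
The interval has length L = 1/3, and Poincaré/coercivity depend only on L. Here a(u, u) = ∫(u')² + (1/2)·∫u².
Here 0 < c = 1/2 < 1. The condition a(u,u) ≥ α||u||_{H^1}² reads (1−α)∫(u')² ≥ (α−c)∫u². Any admissible α is ≤ 1 (rapidly oscillating u have ∫u²/∫(u')² → 0), and α = 1 would force 0 ≥ (1−c)∫u², impossible since c < 1; so 1−α > 0. By the sharp Poincaré inequality on H^1_0 of an interval of length L, ∫(u')² ≥ (π/L)²∫u² with equality for the first sine mode sin(π(x−x₀)/L) (x₀ the left endpoint), so the inequality holds for all u iff (1−α)(π/L)² ≥ α − c, i.e. α ≤ ((π/L)² + c)/((π/L)² + 1) = (1 + c(L/π)²)/(1 + (L/π)²). With (π/L)² = 9*π^2 and c = 1/2, the largest admissible constant is α = ((π/L)² + c)/((π/L)² + 1).
Simplifying, α = (1 + 18*π^2)/(2*(1 + 9*π^2)).


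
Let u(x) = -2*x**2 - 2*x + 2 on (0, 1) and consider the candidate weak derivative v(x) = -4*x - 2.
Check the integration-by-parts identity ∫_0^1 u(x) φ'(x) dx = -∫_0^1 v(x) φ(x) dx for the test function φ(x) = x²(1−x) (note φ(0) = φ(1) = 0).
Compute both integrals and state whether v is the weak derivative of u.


LHS = 11/30, RHS = 11/30. Yes, v = u' weakly.

u(x) = -2*x**2 - 2*x + 2, classical derivative u'(x) = -4*x - 2.
φ(x) = x²(1−x), so φ'(x) = x*(2 - 3*x).
Note φ(0) = φ(1) = 0, so the boundary term u·φ vanishes.
LHS = ∫_0^1 u(x) φ'(x) dx = ∫_0^1 (6*x^4 + 2*x^3 - 10*x^2 + 4*x) dx. Term by term:
  ∫_0^1 6*x^4 dx = 6/5;  ∫_0^1 2*x^3 dx = 1/2;  ∫_0^1 -10*x^2 dx = -10/3;
  ∫_0^1 4*x dx = 2.
Sum: 6/5 + 1/2 − 10/3 + 2 = 11/30.
So LHS = 11/30.
∫_0^1 v(x) φ(x) dx = ∫_0^1 (4*x^4 - 2*x^3 - 2*x^2) dx. Term by term:
  ∫_0^1 4*x^4 dx = 4/5;  ∫_0^1 -2*x^3 dx = -1/2;  ∫_0^1 -2*x^2 dx = -2/3.
Sum: 4/5 − 1/2 − 2/3 = -11/30.
So RHS = -∫_0^1 v(x) φ(x) dx = 11/30.
LHS = RHS, so the identity holds for this test φ.
Moreover u is smooth here and v(x) = u'(x) = -4*x - 2 pointwise, so the identity holds for every test function. Hence v is the weak derivative of u.


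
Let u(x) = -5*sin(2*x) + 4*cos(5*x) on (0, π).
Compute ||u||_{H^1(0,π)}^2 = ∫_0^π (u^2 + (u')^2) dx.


||u||_{H^1(0,π)}^2 = 4160/21 + 541*π/2

u'(x) = -20*sin(5*x) - 10*cos(2*x).
Expand u² and (u')² and integrate term by term on (0, π), using: for integers n ≥ 1, ∫_0^π sin²(nx) dx = ∫_0^π cos²(nx) dx = π/2; for n ≠ n', ∫_0^π sin(nx)sin(n'x) dx = ∫_0^π cos(nx)cos(n'x) dx = 0; and by product-to-sum, ∫_0^π sin(nx)cos(n'x) dx = ½∫_0^π [sin((n+n')x) + sin((n−n')x)] dx, which is 0 when n+n' is even and 2n/(n²−n'²) when n+n' is odd (it need not vanish on (0, π)).
  u² squared terms: (-5)²·∫sin(2x)² dx = 25·π/2 = 25*π/2;  (4)²·∫cos(5x)² dx = 16·π/2 = 8*π.
  u² cross terms: 2·(-5)·(4)·∫sin(2x)·cos(5x) dx = -40·(-4/21) = 160/21.
  So ∫_0^π u² dx = 25*π/2 + 8*π + 160/21 = 160/21 + 41*π/2.
  (u')² squared terms: (-20)²·∫sin(5x)² dx = 400·π/2 = 200*π;  (-10)²·∫cos(2x)² dx = 100·π/2 = 50*π.
  (u')² cross terms: 2·(-20)·(-10)·∫sin(5x)·cos(2x) dx = 400·(10/21) = 4000/21.
  So ∫_0^π (u')² dx = 200*π + 50*π + 4000/21 = 4000/21 + 250*π.
||u||_{H^1}^2 = (160/21 + 41*π/2) + (4000/21 + 250*π) = 4160/21 + 541*π/2.


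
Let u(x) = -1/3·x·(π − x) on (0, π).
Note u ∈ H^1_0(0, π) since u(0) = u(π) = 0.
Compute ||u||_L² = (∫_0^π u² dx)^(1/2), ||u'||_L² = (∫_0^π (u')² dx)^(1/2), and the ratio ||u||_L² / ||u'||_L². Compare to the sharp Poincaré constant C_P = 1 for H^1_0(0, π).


||u||_L² / ||u'||_L² = sqrt(10)*π/10 < C_P = 1.

u(x) = -1/3·x·(π − x), so u'(x) = 2*x/3 - π/3.
u(x) = -1/3·x·(π − x) vanishes at x = 0 and x = π, so u ∈ H^1_0(0, π). Differentiate via the product rule and integrate the resulting polynomials term by term.
  ∫_0^π u² dx = ∫_0^π (x^4/9 - 2*π*x^3/9 + π^2*x^2/9) dx. Term by term:
    ∫_0^π x^4/9 dx = π^5/45;  ∫_0^π -2*π*x^3/9 dx = -π^5/18;  ∫_0^π π^2*x^2/9 dx = π^5/27.
  Sum: π^5/45 − π^5/18 + π^5/27 = π^5/270.
  ∫_0^π (u')² dx = ∫_0^π (4*x^2/9 - 4*π*x/9 + π^2/9) dx. Term by term:
    ∫_0^π 4*x^2/9 dx = 4*π^3/27;  ∫_0^π -4*π*x/9 dx = -2*π^3/9;  ∫_0^π π^2/9 dx = π^3/9.
  Sum: 4*π^3/27 − 2*π^3/9 + π^3/9 = π^3/27.
∫_0^π u² dx = π^5/270, so ||u||_L² = sqrt(30)*π^(5/2)/90.
∫_0^π (u')² dx = π^3/27, so ||u'||_L² = sqrt(3)*π^(3/2)/9.
Ratio ||u||_L² / ||u'||_L² = sqrt(10)*π/10.
Sharp Poincaré constant on H^1_0(0, π) is C_P = L/π = 1, achieved by sin(x).
A polynomial bump cannot attain the sharp Poincaré constant (only the first sine eigenfunction does), so the ratio is strictly less than C_P, consistent with ||u||_L² ≤ C_P ||u'||_L².


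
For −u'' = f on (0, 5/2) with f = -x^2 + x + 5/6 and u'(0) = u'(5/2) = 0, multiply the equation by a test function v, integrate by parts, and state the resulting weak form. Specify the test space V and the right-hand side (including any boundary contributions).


V = H^1(0, 5/2) (no boundary constraint on v; u is determined up to an additive constant); weak form: ∫_0^5/2 u'v' dx = ∫_0^5/2 (-x^2 + x + 5/6) v dx for all v ∈ V.

Multiply both sides by a test function v and integrate from 0 to 5/2:
  ∫_0^5/2 −u''(x) v(x) dx = ∫_0^5/2 f(x) v(x) dx.
Integrate the LHS by parts once:
  ∫_0^5/2 −u'' v dx = −[u'(x) v(x)]_0^5/2 + ∫_0^5/2 u'(x) v'(x) dx.
Thus ∫_0^5/2 u'(x) v'(x) dx = ∫_0^5/2 f(x) v(x) dx + [u'(x) v(x)]_0^5/2.
Choose V so that boundary terms are either known or forced to vanish.
u has homogeneous Neumann: u'(0) = u'(5/2) = 0. So [u' v]_0^5/2 = 0·v(5/2) − 0·v(0) = 0 for any v; take V = H^1(0, 5/2).
Weak formulation: find u (satisfying any essential BC) such that ∫_0^5/2 u'(x) v'(x) dx = ∫_0^5/2 f v dx for all v ∈ V (homogeneous Neumann, so boundary terms vanish).
Substituting f(x) = -x^2 + x + 5/6, the right-hand side is ∫_0^5/2 (-x^2 + x + 5/6) v dx.
Compatibility check (pure Neumann): taking v ≡ 1 ∈ V gives 0 = ∫_0^5/2 f dx + (0) − (0), i.e. ∫_0^5/2 f dx must equal u'(0) − u'(5/2) = 0. Indeed ∫_0^5/2 (-x^2 + x + 5/6) dx = 0, so the data are compatible. The solution is then unique only up to an additive constant (fix it e.g. by requiring ∫_0^5/2 u dx = 0).


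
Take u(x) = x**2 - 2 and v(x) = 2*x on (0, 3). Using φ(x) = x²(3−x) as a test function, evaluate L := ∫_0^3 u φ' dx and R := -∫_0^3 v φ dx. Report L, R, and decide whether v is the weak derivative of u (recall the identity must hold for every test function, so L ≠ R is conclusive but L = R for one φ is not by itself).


LHS = -243/10, RHS = -243/10. Yes, v = u' weakly.

u(x) = x**2 - 2, classical derivative u'(x) = 2*x.
φ(x) = x²(3−x), so φ'(x) = 3*x*(2 - x).
Note φ(0) = φ(3) = 0, so the boundary term u·φ vanishes.
LHS = ∫_0^3 u(x) φ'(x) dx = ∫_0^3 (-3*x^4 + 6*x^3 + 6*x^2 - 12*x) dx. Term by term:
  ∫_0^3 -3*x^4 dx = -729/5;  ∫_0^3 6*x^3 dx = 243/2;  ∫_0^3 6*x^2 dx = 54;
  ∫_0^3 -12*x dx = -54.
Sum: -729/5 + 243/2 + 54 − 54 = -243/10.
So LHS = -243/10.
∫_0^3 v(x) φ(x) dx = ∫_0^3 (-2*x^4 + 6*x^3) dx. Term by term:
  ∫_0^3 -2*x^4 dx = -486/5;  ∫_0^3 6*x^3 dx = 243/2.
Sum: -486/5 + 243/2 = 243/10.
So RHS = -∫_0^3 v(x) φ(x) dx = -243/10.
LHS = RHS, so the identity holds for this test φ.
Moreover u is smooth here and v(x) = u'(x) = 2*x pointwise, so the identity holds for every test function. Hence v is the weak derivative of u.


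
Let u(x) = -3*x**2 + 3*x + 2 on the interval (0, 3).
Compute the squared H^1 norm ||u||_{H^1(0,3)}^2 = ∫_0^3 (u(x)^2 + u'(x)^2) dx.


||u||_{H^1}^2 = 3009/10

The H^1 norm (squared) on an interval (0, L) is
  ||u||_{H^1}^2 = ∫_0^L u(x)^2 dx + ∫_0^L u'(x)^2 dx.
Compute u'(x) = 3 - 6*x.
Then u(x)^2 = 9*x**4 - 18*x**3 - 3*x**2 + 12*x + 4 and u'(x)^2 = 36*x**2 - 36*x + 9.
Integrate each monomial from 0 to 3 using ∫_0^3 c·x^n dx = c·3^(n+1)/(n+1):
  ∫_0^3 u(x)^2 dx = ∫_0^3 (9*x^4 - 18*x^3 - 3*x^2 + 12*x + 4) dx. Term by term:
    ∫_0^3 9*x^4 dx = 2187/5;  ∫_0^3 -18*x^3 dx = -729/2;  ∫_0^3 -3*x^2 dx = -27;
    ∫_0^3 12*x dx = 54;  ∫_0^3 4 dx = 12.
  Sum: 2187/5 − 729/2 − 27 + 54 + 12 = 1119/10.
  ∫_0^3 u'(x)^2 dx = ∫_0^3 (36*x^2 - 36*x + 9) dx. Term by term:
    ∫_0^3 36*x^2 dx = 324;  ∫_0^3 -36*x dx = -162;  ∫_0^3 9 dx = 27.
  Sum: 324 − 162 + 27 = 189.
Adding: ||u||_{H^1}^2 = 1119/10 + 189 = 3009/10.


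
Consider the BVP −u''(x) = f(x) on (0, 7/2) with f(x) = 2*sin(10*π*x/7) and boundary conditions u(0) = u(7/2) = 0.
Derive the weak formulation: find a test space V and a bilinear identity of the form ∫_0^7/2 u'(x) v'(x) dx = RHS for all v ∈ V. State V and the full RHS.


V = H^1_0(0, 7/2) (so v(0) = v(7/2) = 0); weak form: ∫_0^7/2 u'v' dx = ∫_0^7/2 (2*sin(10*π*x/7)) v dx for all v ∈ V.

Multiply both sides by a test function v and integrate from 0 to 7/2:
  ∫_0^7/2 −u''(x) v(x) dx = ∫_0^7/2 f(x) v(x) dx.
Integrate the LHS by parts once:
  ∫_0^7/2 −u'' v dx = −[u'(x) v(x)]_0^7/2 + ∫_0^7/2 u'(x) v'(x) dx.
Thus ∫_0^7/2 u'(x) v'(x) dx = ∫_0^7/2 f(x) v(x) dx + [u'(x) v(x)]_0^7/2.
Choose V so that boundary terms are either known or forced to vanish.
u is Dirichlet: u(0) = u(7/2) = 0. Let V = H^1_0(0, 7/2); then v(0) = v(7/2) = 0, and [u' v]_0^7/2 = 0.
Weak formulation: find u (satisfying any essential BC) such that ∫_0^7/2 u'(x) v'(x) dx = ∫_0^7/2 f v dx for all v ∈ V.
Substituting f(x) = 2*sin(10*π*x/7), the right-hand side is ∫_0^7/2 (2*sin(10*π*x/7)) v dx.


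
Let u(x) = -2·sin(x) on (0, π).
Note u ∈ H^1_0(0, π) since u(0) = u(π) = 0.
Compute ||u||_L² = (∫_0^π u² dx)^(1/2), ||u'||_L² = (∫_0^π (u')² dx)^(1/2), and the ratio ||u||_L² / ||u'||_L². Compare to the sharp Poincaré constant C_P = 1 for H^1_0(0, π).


||u||_L² / ||u'||_L² = 1 = C_P.

u(x) = -2·sin(x), so u'(x) = -2*cos(x).
Writing u(x) = A·sin(kπx/L) with A = -2 and k = 1, use ∫_0^L sin²(kπx/L) dx = L/2 and ∫_0^L cos²(kπx/L) dx = L/2.
u² = 4·sin²(x) and (u')² = 4·cos²(x), and each of sin², cos² integrates to L/2 = π/2 over (0, π).
∫_0^π u² dx = 2*π, so ||u||_L² = sqrt(2)*sqrt(π).
∫_0^π (u')² dx = 2*π, so ||u'||_L² = sqrt(2)*sqrt(π).
Ratio ||u||_L² / ||u'||_L² = 1.
Sharp Poincaré constant on H^1_0(0, π) is C_P = L/π = 1, achieved by sin(x).
This is the k = 1 eigenfunction (up to amplitude), so the ratio equals the sharp Poincaré constant exactly.
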